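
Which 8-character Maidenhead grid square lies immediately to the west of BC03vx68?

BC03vx58

Longitude extended square 6; −1 → 5.
The latitude characters are unchanged.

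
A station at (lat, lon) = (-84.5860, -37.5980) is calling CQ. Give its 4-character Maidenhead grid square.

HA15

Offset from 180°W / 90°S: lon 142.40°, lat 5.41°.
Field: 142.40/20 → 7 → H, 5.41/10 → 0 → A; chars HA.
Square: 2.40/2 → 1, 5.41/1 → 5; chars 15.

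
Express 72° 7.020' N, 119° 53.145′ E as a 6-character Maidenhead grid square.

Offset from 180°W / 90°S: lon 299.8858°, lat 162.1170°.
Field (20°×10°, letters A–R): 299.8858/20 → 14 → O, 162.1170/10 → 16 → Q; chars OQ.
Square (2°×1°, digits 0–9): 19.8858/2 → 9, 2.1170/1 → 2; chars 92.
Subsquare (5′×2.5′, letters a–x): 1.8858/0.0833333 → 22 → w, 0.1170/0.0416667 → 2 → c; chars wc.

OQ92wc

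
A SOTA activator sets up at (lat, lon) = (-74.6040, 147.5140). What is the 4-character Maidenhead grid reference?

Add 180° to longitude and 90° to latitude: 327.51, 15.40.
Field: 327.51/20 → 16 → Q, 15.40/10 → 1 → B; chars QB.
Square: 7.51/2 → 3, 5.40/1 → 5; chars 35.

QB35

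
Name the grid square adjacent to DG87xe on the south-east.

DG97ad

Longitude subsquare x = 23; +1 → 24, wraps to 0 = a, carry into square.
Longitude square 8; +1 → 9.
Latitude subsquare e = 4; −1 → 3 = d.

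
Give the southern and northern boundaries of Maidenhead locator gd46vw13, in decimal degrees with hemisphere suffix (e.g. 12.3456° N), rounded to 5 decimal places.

53.07083° S, 53.06667° S

Field G=6, D=3: +6·20° lon, +3·10° lat → SW at lon -60°, lat -60°.
Square 4, 6: +4·2° lon, +6·1° lat → SW at lon -52°, lat -54°.
Subsquare v=21, w=22: +21·0.0833333° lon, +22·0.0416667° lat → SW at lon -50.25°, lat -53.0833°.
Extended square 1, 3: +1·0.00833333° lon, +3·0.00416667° lat → SW at lon -50.2417°, lat -53.0708°.
Cell spans 0.00833333° lon × 0.00416667° lat.
south 53.07083° S, north 53.06667° S.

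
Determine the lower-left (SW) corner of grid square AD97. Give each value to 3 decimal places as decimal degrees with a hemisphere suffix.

53.000° S, 162.000° W

Field A=0, D=3: +0·20° lon, +3·10° lat → SW at lon -180°, lat -60°.
Square 9, 7: +9·2° lon, +7·1° lat → SW at lon -162°, lat -53°.
latitude 53.000° S, longitude 162.000° W.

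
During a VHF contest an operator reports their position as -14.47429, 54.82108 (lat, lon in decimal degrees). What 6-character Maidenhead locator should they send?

LH75jm

Shift to the Maidenhead origin (180°W, 90°S): lon 234.8211, lat 75.5257.
Field (20°×10°, letters A–R): lon ⌊234.8211/20⌋ = 11 → L; lat ⌊75.5257/10⌋ = 7 → H.
Square (2°×1°, digits 0–9): lon ⌊14.8211/2⌋ = 7; lat ⌊5.5257/1⌋ = 5.
Subsquare (5′×2.5′, letters a–x): lon ⌊0.8211/0.0833333⌋ = 9 → j; lat ⌊0.5257/0.0416667⌋ = 12 → m.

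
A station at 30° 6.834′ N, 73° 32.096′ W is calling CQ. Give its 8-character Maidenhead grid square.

FM30fc57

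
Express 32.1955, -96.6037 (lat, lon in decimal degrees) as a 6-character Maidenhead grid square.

EM12qe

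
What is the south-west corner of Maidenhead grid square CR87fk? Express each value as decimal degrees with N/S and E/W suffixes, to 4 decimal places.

87.4167° N, 123.5833° W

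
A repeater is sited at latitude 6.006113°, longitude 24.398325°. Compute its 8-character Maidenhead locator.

KJ26ea71

Shift to the Maidenhead origin (180°W, 90°S): lon 204.39832, lat 96.00611.
Field: lon ⌊204.39832/20⌋ = 10 → K; lat ⌊96.00611/10⌋ = 9 → J.
Square: lon ⌊4.39832/2⌋ = 2; lat ⌊6.00611/1⌋ = 6.
Subsquare: lon ⌊0.39832/0.0833333⌋ = 4 → e; lat ⌊0.00611/0.0416667⌋ = 0 → a.
Extended square: lon ⌊0.06499/0.00833333⌋ = 7; lat ⌊0.00611/0.00416667⌋ = 1.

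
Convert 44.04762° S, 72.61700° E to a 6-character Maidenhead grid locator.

Shift to the Maidenhead origin (180°W, 90°S): lon 252.6170, lat 45.9524.
Field: lon ⌊252.6170/20⌋ = 12 → M; lat ⌊45.9524/10⌋ = 4 → E.
Square: lon ⌊12.6170/2⌋ = 6; lat ⌊5.9524/1⌋ = 5.
Subsquare: lon ⌊0.6170/0.0833333⌋ = 7 → h; lat ⌊0.9524/0.0416667⌋ = 22 → w.

ME65hw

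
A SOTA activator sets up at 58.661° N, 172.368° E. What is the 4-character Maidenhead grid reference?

Offset from 180°W / 90°S: lon 352.37°, lat 148.66°.
Field: 352.37/20 → 17 → R, 148.66/10 → 14 → O; chars RO.
Square: 12.37/2 → 6, 8.66/1 → 8; chars 68.

RO68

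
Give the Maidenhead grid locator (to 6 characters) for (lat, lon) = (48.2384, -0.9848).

IN98mf

Shift to the Maidenhead origin (180°W, 90°S): lon 179.0152, lat 138.2384.
Field (20°×10°, letters A–R): lon ⌊179.0152/20⌋ = 8 → I; lat ⌊138.2384/10⌋ = 13 → N.
Square (2°×1°, digits 0–9): lon ⌊19.0152/2⌋ = 9; lat ⌊8.2384/1⌋ = 8.
Subsquare (5′×2.5′, letters a–x): lon ⌊1.0152/0.0833333⌋ = 12 → m; lat ⌊0.2384/0.0416667⌋ = 5 → f.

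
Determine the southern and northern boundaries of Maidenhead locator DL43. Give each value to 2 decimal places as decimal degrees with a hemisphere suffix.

Field D=3, L=11: +3·20° lon, +11·10° lat → SW at lon -120°, lat 20°.
Square 4, 3: +4·2° lon, +3·1° lat → SW at lon -112°, lat 23°.
Cell spans 2° lon × 1° lat.
south 23.00° N, north 24.00° N.

23.00° N, 24.00° N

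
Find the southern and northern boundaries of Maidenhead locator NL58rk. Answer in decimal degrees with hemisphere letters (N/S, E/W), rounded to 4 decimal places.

28.4167° N, 28.4583° N

Field N=13, L=11: +13·20° lon, +11·10° lat → SW at lon 80°, lat 20°.
Square 5, 8: +5·2° lon, +8·1° lat → SW at lon 90°, lat 28°.
Subsquare r=17, k=10: +17·0.0833333° lon, +10·0.0416667° lat → SW at lon 91.4167°, lat 28.4167°.
Cell spans 0.0833333° lon × 0.0416667° lat.
south 28.4167° N, north 28.4583° N.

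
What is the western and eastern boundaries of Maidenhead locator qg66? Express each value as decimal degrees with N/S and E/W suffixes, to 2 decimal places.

Field Q=16, G=6: +16·20° lon, +6·10° lat → SW at lon 140°, lat -30°.
Square 6, 6: +6·2° lon, +6·1° lat → SW at lon 152°, lat -24°.
Cell spans 2° lon × 1° lat.
west 152.00° E, east 154.00° E.

152.00° E, 154.00° E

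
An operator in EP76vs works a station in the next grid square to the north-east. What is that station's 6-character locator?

EP76wt

Longitude subsquare v = 21; +1 → 22 = w.
Latitude subsquare s = 18; +1 → 19 = t.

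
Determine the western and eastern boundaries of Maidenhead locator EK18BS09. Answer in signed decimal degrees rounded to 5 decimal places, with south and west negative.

Field E=4, K=10: +4·20° lon, +10·10° lat → SW at lon -100°, lat 10°.
Square 1, 8: +1·2° lon, +8·1° lat → SW at lon -98°, lat 18°.
Subsquare b=1, s=18: +1·0.0833333° lon, +18·0.0416667° lat → SW at lon -97.9167°, lat 18.75°.
Extended square 0, 9: +0·0.00833333° lon, +9·0.00416667° lat → SW at lon -97.9167°, lat 18.7875°.
Cell spans 0.00833333° lon × 0.00416667° lat.
west -97.91667, east -97.90833.

-97.91667, -97.90833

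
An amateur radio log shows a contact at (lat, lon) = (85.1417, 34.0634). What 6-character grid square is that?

Shift to the Maidenhead origin (180°W, 90°S): lon 214.0634, lat 175.1417.
Field: 214.0634/20 → 10 → K, 175.1417/10 → 17 → R; chars KR.
Square: 14.0634/2 → 7, 5.1417/1 → 5; chars 75.
Subsquare: 0.0634/0.0833333 → 0 → a, 0.1417/0.0416667 → 3 → d; chars ad.

KR75ad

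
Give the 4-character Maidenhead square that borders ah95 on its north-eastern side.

Longitude square 9; +1 → 10, wraps to 0, carry into field.
Longitude field A = 0; +1 → 1 = B.
Latitude square 5; +1 → 6.

BH06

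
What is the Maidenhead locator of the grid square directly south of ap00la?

Latitude subsquare a = 0; −1 → -1, wraps to 23 = x, carry into square.
Latitude square 0; −1 → -1, wraps to 9, carry into field.
Latitude field P = 15; −1 → 14 = O.
The longitude characters are unchanged.

AO09lx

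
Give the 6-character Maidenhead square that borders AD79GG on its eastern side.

AD79hg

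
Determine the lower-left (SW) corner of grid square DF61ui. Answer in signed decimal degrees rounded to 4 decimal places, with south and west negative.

Field D=3, F=5: +3·20° lon, +5·10° lat → SW at lon -120°, lat -40°.
Square 6, 1: +6·2° lon, +1·1° lat → SW at lon -108°, lat -39°.
Subsquare u=20, i=8: +20·0.0833333° lon, +8·0.0416667° lat → SW at lon -106.333°, lat -38.6667°.
latitude -38.6667, longitude -106.3333.

-38.6667, -106.3333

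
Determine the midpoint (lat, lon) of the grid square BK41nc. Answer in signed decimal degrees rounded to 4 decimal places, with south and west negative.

Field B=1, K=10: +1·20° lon, +10·10° lat → SW at lon -160°, lat 10°.
Square 4, 1: +4·2° lon, +1·1° lat → SW at lon -152°, lat 11°.
Subsquare n=13, c=2: +13·0.0833333° lon, +2·0.0416667° lat → SW at lon -150.917°, lat 11.0833°.
Cell spans 0.0833333° lon × 0.0416667° lat. Centre is SW corner plus half of each.
latitude 11.1042, longitude -150.8750.

11.1042, -150.8750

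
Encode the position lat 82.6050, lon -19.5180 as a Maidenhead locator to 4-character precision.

IR02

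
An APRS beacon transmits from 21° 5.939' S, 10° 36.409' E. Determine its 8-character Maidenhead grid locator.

JG58hv26

Add 180° to longitude and 90° to latitude: 190.60682, 68.90102.
Field: 190.60682/20 → 9 → J, 68.90102/10 → 6 → G; chars JG.
Square: 10.60682/2 → 5, 8.90102/1 → 8; chars 58.
Subsquare: 0.60682/0.0833333 → 7 → h, 0.90102/0.0416667 → 21 → v; chars hv.
Extended square: 0.02348/0.00833333 → 2, 0.02602/0.00416667 → 6; chars 26.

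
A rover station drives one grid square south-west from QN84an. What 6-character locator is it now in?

Longitude subsquare a = 0; −1 → -1, wraps to 23 = x, carry into square.
Longitude square 8; −1 → 7.
Latitude subsquare n = 13; −1 → 12 = m.

QN74xm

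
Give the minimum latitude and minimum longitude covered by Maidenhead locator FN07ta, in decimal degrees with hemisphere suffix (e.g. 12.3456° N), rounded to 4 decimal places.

47.0000° N, 78.4167° W

Field F=5, N=13: +5·20° lon, +13·10° lat → SW at lon -80°, lat 40°.
Square 0, 7: +0·2° lon, +7·1° lat → SW at lon -80°, lat 47°.
Subsquare t=19, a=0: +19·0.0833333° lon, +0·0.0416667° lat → SW at lon -78.4167°, lat 47°.
latitude 47.0000° N, longitude 78.4167° W.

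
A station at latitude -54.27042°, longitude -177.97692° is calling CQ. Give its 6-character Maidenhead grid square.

AD15ar

Add 180° to longitude and 90° to latitude: 2.0231, 35.7296.
Field: lon ⌊2.0231/20⌋ = 0 → A; lat ⌊35.7296/10⌋ = 3 → D.
Square: lon ⌊2.0231/2⌋ = 1; lat ⌊5.7296/1⌋ = 5.
Subsquare: lon ⌊0.0231/0.0833333⌋ = 0 → a; lat ⌊0.7296/0.0416667⌋ = 17 → r.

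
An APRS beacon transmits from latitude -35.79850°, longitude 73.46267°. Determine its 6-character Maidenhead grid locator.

Shift to the Maidenhead origin (180°W, 90°S): lon 253.4627, lat 54.2015.
Field: lon ⌊253.4627/20⌋ = 12 → M; lat ⌊54.2015/10⌋ = 5 → F.
Square: lon ⌊13.4627/2⌋ = 6; lat ⌊4.2015/1⌋ = 4.
Subsquare: lon ⌊1.4627/0.0833333⌋ = 17 → r; lat ⌊0.2015/0.0416667⌋ = 4 → e.

MF64re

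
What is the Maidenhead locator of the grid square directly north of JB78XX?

JB79xa

Latitude subsquare x = 23; +1 → 24, wraps to 0 = a, carry into square.
Latitude square 8; +1 → 9.
The longitude characters are unchanged.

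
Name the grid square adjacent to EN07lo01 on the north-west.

Longitude extended square 0; −1 → -1, wraps to 9, carry into subsquare.
Longitude subsquare l = 11; −1 → 10 = k.
Latitude extended square 1; +1 → 2.

EN07ko92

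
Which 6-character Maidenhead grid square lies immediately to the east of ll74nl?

LL74ol

Longitude subsquare n = 13; +1 → 14 = o.
The latitude characters are unchanged.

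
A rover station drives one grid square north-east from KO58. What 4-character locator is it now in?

KO69

Longitude square 5; +1 → 6.
Latitude square 8; +1 → 9.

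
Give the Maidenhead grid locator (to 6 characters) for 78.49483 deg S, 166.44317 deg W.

AB61sm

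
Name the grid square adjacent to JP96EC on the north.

JP96ed

Latitude subsquare c = 2; +1 → 3 = d.
The longitude characters are unchanged.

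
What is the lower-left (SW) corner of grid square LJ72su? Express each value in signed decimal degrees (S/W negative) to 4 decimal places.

2.8333, 55.5000

Field L=11, J=9: +11·20° lon, +9·10° lat → SW at lon 40°, lat 0°.
Square 7, 2: +7·2° lon, +2·1° lat → SW at lon 54°, lat 2°.
Subsquare s=18, u=20: +18·0.0833333° lon, +20·0.0416667° lat → SW at lon 55.5°, lat 2.83333°.
latitude 2.8333, longitude 55.5000.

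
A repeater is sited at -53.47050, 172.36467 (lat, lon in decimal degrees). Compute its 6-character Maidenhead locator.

Add 180° to longitude and 90° to latitude: 352.3647, 36.5295.
Field (20°×10°, letters A–R): 352.3647/20 → 17 → R, 36.5295/10 → 3 → D; chars RD.
Square (2°×1°, digits 0–9): 12.3647/2 → 6, 6.5295/1 → 6; chars 66.
Subsquare (5′×2.5′, letters a–x): 0.3647/0.0833333 → 4 → e, 0.5295/0.0416667 → 12 → m; chars em.

RD66em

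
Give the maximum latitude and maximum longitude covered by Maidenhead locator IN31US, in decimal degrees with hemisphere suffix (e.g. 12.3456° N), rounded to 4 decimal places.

Field I=8, N=13: +8·20° lon, +13·10° lat → SW at lon -20°, lat 40°.
Square 3, 1: +3·2° lon, +1·1° lat → SW at lon -14°, lat 41°.
Subsquare u=20, s=18: +20·0.0833333° lon, +18·0.0416667° lat → SW at lon -12.3333°, lat 41.75°.
Cell spans 0.0833333° lon × 0.0416667° lat. NE corner is SW corner plus one full cell.
latitude 41.7917° N, longitude 12.2500° W.

41.7917° N, 12.2500° W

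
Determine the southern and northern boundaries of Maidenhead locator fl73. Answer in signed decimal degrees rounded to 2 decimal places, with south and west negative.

23.00, 24.00

Field F=5, L=11: +5·20° lon, +11·10° lat → SW at lon -80°, lat 20°.
Square 7, 3: +7·2° lon, +3·1° lat → SW at lon -66°, lat 23°.
Cell spans 2° lon × 1° lat.
south 23.00, north 24.00.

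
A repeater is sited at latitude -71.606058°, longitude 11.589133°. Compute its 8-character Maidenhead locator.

JB58tj04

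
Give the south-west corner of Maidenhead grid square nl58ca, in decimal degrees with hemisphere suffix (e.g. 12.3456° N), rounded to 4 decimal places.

Field N=13, L=11: +13·20° lon, +11·10° lat → SW at lon 80°, lat 20°.
Square 5, 8: +5·2° lon, +8·1° lat → SW at lon 90°, lat 28°.
Subsquare c=2, a=0: +2·0.0833333° lon, +0·0.0416667° lat → SW at lon 90.1667°, lat 28°.
latitude 28.0000° N, longitude 90.1667° E.

28.0000° N, 90.1667° E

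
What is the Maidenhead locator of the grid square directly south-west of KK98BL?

KK98ak

Longitude subsquare b = 1; −1 → 0 = a.
Latitude subsquare l = 11; −1 → 10 = k.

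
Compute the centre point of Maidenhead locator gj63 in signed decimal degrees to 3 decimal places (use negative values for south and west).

3.500, -47.000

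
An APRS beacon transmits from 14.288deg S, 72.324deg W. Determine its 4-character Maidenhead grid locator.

FH35

Offset from 180°W / 90°S: lon 107.68°, lat 75.71°.
Field: lon ⌊107.68/20⌋ = 5 → F; lat ⌊75.71/10⌋ = 7 → H.
Square: lon ⌊7.68/2⌋ = 3; lat ⌊5.71/1⌋ = 5.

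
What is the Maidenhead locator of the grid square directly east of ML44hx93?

Longitude extended square 9; +1 → 10, wraps to 0, carry into subsquare.
Longitude subsquare h = 7; +1 → 8 = i.
The latitude characters are unchanged.

ML44ix03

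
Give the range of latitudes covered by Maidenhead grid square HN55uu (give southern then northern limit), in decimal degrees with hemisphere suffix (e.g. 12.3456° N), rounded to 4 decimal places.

45.8333° N, 45.8750° N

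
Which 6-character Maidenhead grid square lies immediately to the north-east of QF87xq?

QF97ar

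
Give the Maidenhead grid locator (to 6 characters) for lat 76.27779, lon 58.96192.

LQ96lg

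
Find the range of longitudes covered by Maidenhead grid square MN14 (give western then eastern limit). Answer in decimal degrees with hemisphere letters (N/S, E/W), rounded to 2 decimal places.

62.00° E, 64.00° E

Field M=12, N=13: +12·20° lon, +13·10° lat → SW at lon 60°, lat 40°.
Square 1, 4: +1·2° lon, +4·1° lat → SW at lon 62°, lat 44°.
Cell spans 2° lon × 1° lat.
west 62.00° E, east 64.00° E.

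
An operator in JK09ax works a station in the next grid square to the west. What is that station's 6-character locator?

Longitude subsquare a = 0; −1 → -1, wraps to 23 = x, carry into square.
Longitude square 0; −1 → -1, wraps to 9, carry into field.
Longitude field J = 9; −1 → 8 = I.
The latitude characters are unchanged.

IK99xx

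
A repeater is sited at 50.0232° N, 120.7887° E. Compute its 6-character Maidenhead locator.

Add 180° to longitude and 90° to latitude: 300.7887, 140.0232.
Field (20°×10°, letters A–R): 300.7887/20 → 15 → P, 140.0232/10 → 14 → O; chars PO.
Square (2°×1°, digits 0–9): 0.7887/2 → 0, 0.0232/1 → 0; chars 00.
Subsquare (5′×2.5′, letters a–x): 0.7887/0.0833333 → 9 → j, 0.0232/0.0416667 → 0 → a; chars ja.

PO00ja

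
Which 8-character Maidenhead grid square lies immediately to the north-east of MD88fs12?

Longitude extended square 1; +1 → 2.
Latitude extended square 2; +1 → 3.

MD88fs23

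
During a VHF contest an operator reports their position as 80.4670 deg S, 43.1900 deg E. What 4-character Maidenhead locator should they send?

LA19

Shift to the Maidenhead origin (180°W, 90°S): lon 223.19, lat 9.53.
Field (20°×10°, letters A–R): 223.19/20 → 11 → L, 9.53/10 → 0 → A; chars LA.
Square (2°×1°, digits 0–9): 3.19/2 → 1, 9.53/1 → 9; chars 19.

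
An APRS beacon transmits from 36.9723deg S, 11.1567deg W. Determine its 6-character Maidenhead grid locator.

Offset from 180°W / 90°S: lon 168.8433°, lat 53.0277°.
Field: lon ⌊168.8433/20⌋ = 8 → I; lat ⌊53.0277/10⌋ = 5 → F.
Square: lon ⌊8.8433/2⌋ = 4; lat ⌊3.0277/1⌋ = 3.
Subsquare: lon ⌊0.8433/0.0833333⌋ = 10 → k; lat ⌊0.0277/0.0416667⌋ = 0 → a.

IF43ka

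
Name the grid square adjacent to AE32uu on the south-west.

AE32tt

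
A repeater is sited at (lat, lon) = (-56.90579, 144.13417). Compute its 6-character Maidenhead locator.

QD23bc

Offset from 180°W / 90°S: lon 324.1342°, lat 33.0942°.
Field: 324.1342/20 → 16 → Q, 33.0942/10 → 3 → D; chars QD.
Square: 4.1342/2 → 2, 3.0942/1 → 3; chars 23.
Subsquare: 0.1342/0.0833333 → 1 → b, 0.0942/0.0416667 → 2 → c; chars bc.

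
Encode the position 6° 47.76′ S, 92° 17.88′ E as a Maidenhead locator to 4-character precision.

NI63

Shift to the Maidenhead origin (180°W, 90°S): lon 272.30, lat 83.20.
Field (20°×10°, letters A–R): lon ⌊272.30/20⌋ = 13 → N; lat ⌊83.20/10⌋ = 8 → I.
Square (2°×1°, digits 0–9): lon ⌊12.30/2⌋ = 6; lat ⌊3.20/1⌋ = 3.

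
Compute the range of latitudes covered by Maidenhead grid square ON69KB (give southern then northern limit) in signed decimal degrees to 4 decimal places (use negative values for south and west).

49.0417, 49.0833

Field O=14, N=13: +14·20° lon, +13·10° lat → SW at lon 100°, lat 40°.
Square 6, 9: +6·2° lon, +9·1° lat → SW at lon 112°, lat 49°.
Subsquare k=10, b=1: +10·0.0833333° lon, +1·0.0416667° lat → SW at lon 112.833°, lat 49.0417°.
Cell spans 0.0833333° lon × 0.0416667° lat.
south 49.0417, north 49.0833.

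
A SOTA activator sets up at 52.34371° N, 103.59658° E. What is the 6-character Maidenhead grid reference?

OO12ti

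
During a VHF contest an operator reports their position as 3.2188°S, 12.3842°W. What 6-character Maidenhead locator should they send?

II36ts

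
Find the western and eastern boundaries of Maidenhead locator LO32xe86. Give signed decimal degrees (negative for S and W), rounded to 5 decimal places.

47.98333, 47.99167

Field L=11, O=14: +11·20° lon, +14·10° lat → SW at lon 40°, lat 50°.
Square 3, 2: +3·2° lon, +2·1° lat → SW at lon 46°, lat 52°.
Subsquare x=23, e=4: +23·0.0833333° lon, +4·0.0416667° lat → SW at lon 47.9167°, lat 52.1667°.
Extended square 8, 6: +8·0.00833333° lon, +6·0.00416667° lat → SW at lon 47.9833°, lat 52.1917°.
Cell spans 0.00833333° lon × 0.00416667° lat.
west 47.98333, east 47.99167.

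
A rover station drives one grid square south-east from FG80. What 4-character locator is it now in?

FF99

Longitude square 8; +1 → 9.
Latitude square 0; −1 → -1, wraps to 9, carry into field.
Latitude field G = 6; −1 → 5 = F.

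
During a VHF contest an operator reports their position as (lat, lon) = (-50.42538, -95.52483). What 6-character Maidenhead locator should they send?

ED29fn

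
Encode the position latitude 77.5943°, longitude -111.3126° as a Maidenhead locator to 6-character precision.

DQ47io

Shift to the Maidenhead origin (180°W, 90°S): lon 68.6874, lat 167.5943.
Field (20°×10°, letters A–R): 68.6874/20 → 3 → D, 167.5943/10 → 16 → Q; chars DQ.
Square (2°×1°, digits 0–9): 8.6874/2 → 4, 7.5943/1 → 7; chars 47.
Subsquare (5′×2.5′, letters a–x): 0.6874/0.0833333 → 8 → i, 0.5943/0.0416667 → 14 → o; chars io.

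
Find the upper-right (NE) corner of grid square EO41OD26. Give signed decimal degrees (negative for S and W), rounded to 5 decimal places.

51.15417, -90.80833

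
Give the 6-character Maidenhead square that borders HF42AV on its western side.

Longitude subsquare a = 0; −1 → -1, wraps to 23 = x, carry into square.
Longitude square 4; −1 → 3.
The latitude characters are unchanged.

HF32xv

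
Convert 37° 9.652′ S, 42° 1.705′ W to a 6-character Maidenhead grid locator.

Shift to the Maidenhead origin (180°W, 90°S): lon 137.9716, lat 52.8391.
Field: lon ⌊137.9716/20⌋ = 6 → G; lat ⌊52.8391/10⌋ = 5 → F.
Square: lon ⌊17.9716/2⌋ = 8; lat ⌊2.8391/1⌋ = 2.
Subsquare: lon ⌊1.9716/0.0833333⌋ = 23 → x; lat ⌊0.8391/0.0416667⌋ = 20 → u.

GF82xu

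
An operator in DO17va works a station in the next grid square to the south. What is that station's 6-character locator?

DO16vx

Latitude subsquare a = 0; −1 → -1, wraps to 23 = x, carry into square.
Latitude square 7; −1 → 6.
The longitude characters are unchanged.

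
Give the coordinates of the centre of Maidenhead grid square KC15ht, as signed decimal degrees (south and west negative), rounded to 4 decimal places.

Field K=10, C=2: +10·20° lon, +2·10° lat → SW at lon 20°, lat -70°.
Square 1, 5: +1·2° lon, +5·1° lat → SW at lon 22°, lat -65°.
Subsquare h=7, t=19: +7·0.0833333° lon, +19·0.0416667° lat → SW at lon 22.5833°, lat -64.2083°.
Cell spans 0.0833333° lon × 0.0416667° lat. Centre is SW corner plus half of each.
latitude -64.1875, longitude 22.6250.

-64.1875, 22.6250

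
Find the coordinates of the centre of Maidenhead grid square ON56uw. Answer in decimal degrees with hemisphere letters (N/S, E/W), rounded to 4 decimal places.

46.9375° N, 111.7083° E

Field O=14, N=13: +14·20° lon, +13·10° lat → SW at lon 100°, lat 40°.
Square 5, 6: +5·2° lon, +6·1° lat → SW at lon 110°, lat 46°.
Subsquare u=20, w=22: +20·0.0833333° lon, +22·0.0416667° lat → SW at lon 111.667°, lat 46.9167°.
Cell spans 0.0833333° lon × 0.0416667° lat. Centre is SW corner plus half of each.
latitude 46.9375° N, longitude 111.7083° E.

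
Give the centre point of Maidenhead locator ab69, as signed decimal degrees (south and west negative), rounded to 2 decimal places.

-70.50, -167.00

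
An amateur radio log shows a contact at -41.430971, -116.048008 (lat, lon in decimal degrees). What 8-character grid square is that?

Offset from 180°W / 90°S: lon 63.95199°, lat 48.56903°.
Field: 63.95199/20 → 3 → D, 48.56903/10 → 4 → E; chars DE.
Square: 3.95199/2 → 1, 8.56903/1 → 8; chars 18.
Subsquare: 1.95199/0.0833333 → 23 → x, 0.56903/0.0416667 → 13 → n; chars xn.
Extended square: 0.03533/0.00833333 → 4, 0.02736/0.00416667 → 6; chars 46.

DE18xn46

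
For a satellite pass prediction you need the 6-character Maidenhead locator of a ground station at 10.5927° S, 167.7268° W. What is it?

Shift to the Maidenhead origin (180°W, 90°S): lon 12.2732, lat 79.4073.
Field: 12.2732/20 → 0 → A, 79.4073/10 → 7 → H; chars AH.
Square: 12.2732/2 → 6, 9.4073/1 → 9; chars 69.
Subsquare: 0.2732/0.0833333 → 3 → d, 0.4073/0.0416667 → 9 → j; chars dj.

AH69dj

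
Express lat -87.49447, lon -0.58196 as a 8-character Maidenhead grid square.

IA92rm01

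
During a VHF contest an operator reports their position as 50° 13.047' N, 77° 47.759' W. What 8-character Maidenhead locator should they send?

Offset from 180°W / 90°S: lon 102.20402°, lat 140.21745°.
Field: 102.20402/20 → 5 → F, 140.21745/10 → 14 → O; chars FO.
Square: 2.20402/2 → 1, 0.21745/1 → 0; chars 10.
Subsquare: 0.20402/0.0833333 → 2 → c, 0.21745/0.0416667 → 5 → f; chars cf.
Extended square: 0.03735/0.00833333 → 4, 0.00912/0.00416667 → 2; chars 42.

FO10cf42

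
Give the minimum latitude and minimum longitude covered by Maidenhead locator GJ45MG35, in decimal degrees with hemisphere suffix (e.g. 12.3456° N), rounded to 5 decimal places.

Field G=6, J=9: +6·20° lon, +9·10° lat → SW at lon -60°, lat 0°.
Square 4, 5: +4·2° lon, +5·1° lat → SW at lon -52°, lat 5°.
Subsquare m=12, g=6: +12·0.0833333° lon, +6·0.0416667° lat → SW at lon -51°, lat 5.25°.
Extended square 3, 5: +3·0.00833333° lon, +5·0.00416667° lat → SW at lon -50.975°, lat 5.27083°.
latitude 5.27083° N, longitude 50.97500° W.

5.27083° N, 50.97500° W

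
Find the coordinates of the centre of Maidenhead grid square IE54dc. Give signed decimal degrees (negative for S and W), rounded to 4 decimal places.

-45.8958, -9.7083

Field I=8, E=4: +8·20° lon, +4·10° lat → SW at lon -20°, lat -50°.
Square 5, 4: +5·2° lon, +4·1° lat → SW at lon -10°, lat -46°.
Subsquare d=3, c=2: +3·0.0833333° lon, +2·0.0416667° lat → SW at lon -9.75°, lat -45.9167°.
Cell spans 0.0833333° lon × 0.0416667° lat. Centre is SW corner plus half of each.
latitude -45.8958, longitude -9.7083.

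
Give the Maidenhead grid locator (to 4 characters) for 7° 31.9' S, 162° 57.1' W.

AI82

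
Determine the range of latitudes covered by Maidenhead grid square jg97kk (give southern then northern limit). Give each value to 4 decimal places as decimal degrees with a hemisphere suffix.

Field J=9, G=6: +9·20° lon, +6·10° lat → SW at lon 0°, lat -30°.
Square 9, 7: +9·2° lon, +7·1° lat → SW at lon 18°, lat -23°.
Subsquare k=10, k=10: +10·0.0833333° lon, +10·0.0416667° lat → SW at lon 18.8333°, lat -22.5833°.
Cell spans 0.0833333° lon × 0.0416667° lat.
south 22.5833° S, north 22.5417° S.

22.5833° S, 22.5417° S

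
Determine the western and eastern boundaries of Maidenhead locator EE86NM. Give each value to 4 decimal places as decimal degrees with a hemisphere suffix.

82.9167° W, 82.8333° W

Field E=4, E=4: +4·20° lon, +4·10° lat → SW at lon -100°, lat -50°.
Square 8, 6: +8·2° lon, +6·1° lat → SW at lon -84°, lat -44°.
Subsquare n=13, m=12: +13·0.0833333° lon, +12·0.0416667° lat → SW at lon -82.9167°, lat -43.5°.
Cell spans 0.0833333° lon × 0.0416667° lat.
west 82.9167° W, east 82.8333° W.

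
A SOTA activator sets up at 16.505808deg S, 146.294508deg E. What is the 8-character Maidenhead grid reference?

Offset from 180°W / 90°S: lon 326.29451°, lat 73.49419°.
Field: 326.29451/20 → 16 → Q, 73.49419/10 → 7 → H; chars QH.
Square: 6.29451/2 → 3, 3.49419/1 → 3; chars 33.
Subsquare: 0.29451/0.0833333 → 3 → d, 0.49419/0.0416667 → 11 → l; chars dl.
Extended square: 0.04451/0.00833333 → 5, 0.03586/0.00416667 → 8; chars 58.

QH33dl58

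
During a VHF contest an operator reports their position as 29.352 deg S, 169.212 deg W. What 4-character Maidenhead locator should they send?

AG50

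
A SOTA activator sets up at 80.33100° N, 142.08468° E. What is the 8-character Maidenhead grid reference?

QR10bh09

Add 180° to longitude and 90° to latitude: 322.08468, 170.33100.
Field (20°×10°, letters A–R): 322.08468/20 → 16 → Q, 170.33100/10 → 17 → R; chars QR.
Square (2°×1°, digits 0–9): 2.08468/2 → 1, 0.33100/1 → 0; chars 10.
Subsquare (5′×2.5′, letters a–x): 0.08468/0.0833333 → 1 → b, 0.33100/0.0416667 → 7 → h; chars bh.
Extended square (30″×15″, digits 0–9): 0.00135/0.00833333 → 0, 0.03933/0.00416667 → 9; chars 09.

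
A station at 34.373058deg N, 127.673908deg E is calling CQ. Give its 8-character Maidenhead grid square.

Offset from 180°W / 90°S: lon 307.67391°, lat 124.37306°.
Field: lon ⌊307.67391/20⌋ = 15 → P; lat ⌊124.37306/10⌋ = 12 → M.
Square: lon ⌊7.67391/2⌋ = 3; lat ⌊4.37306/1⌋ = 4.
Subsquare: lon ⌊1.67391/0.0833333⌋ = 20 → u; lat ⌊0.37306/0.0416667⌋ = 8 → i.
Extended square: lon ⌊0.00724/0.00833333⌋ = 0; lat ⌊0.03972/0.00416667⌋ = 9.

PM34ui09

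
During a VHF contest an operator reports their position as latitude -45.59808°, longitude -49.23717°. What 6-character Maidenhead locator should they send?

GE54jj

Offset from 180°W / 90°S: lon 130.7628°, lat 44.4019°.
Field: lon ⌊130.7628/20⌋ = 6 → G; lat ⌊44.4019/10⌋ = 4 → E.
Square: lon ⌊10.7628/2⌋ = 5; lat ⌊4.4019/1⌋ = 4.
Subsquare: lon ⌊0.7628/0.0833333⌋ = 9 → j; lat ⌊0.4019/0.0416667⌋ = 9 → j.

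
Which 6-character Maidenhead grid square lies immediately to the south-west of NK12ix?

NK12hw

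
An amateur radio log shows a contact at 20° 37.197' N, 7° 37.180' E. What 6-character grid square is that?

JL30to

Add 180° to longitude and 90° to latitude: 187.6197, 110.6200.
Field: 187.6197/20 → 9 → J, 110.6200/10 → 11 → L; chars JL.
Square: 7.6197/2 → 3, 0.6200/1 → 0; chars 30.
Subsquare: 1.6197/0.0833333 → 19 → t, 0.6200/0.0416667 → 14 → o; chars to.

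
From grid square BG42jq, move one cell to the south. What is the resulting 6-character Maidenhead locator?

BG42jp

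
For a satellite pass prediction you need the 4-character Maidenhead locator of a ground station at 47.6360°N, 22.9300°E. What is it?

Offset from 180°W / 90°S: lon 202.93°, lat 137.64°.
Field: lon ⌊202.93/20⌋ = 10 → K; lat ⌊137.64/10⌋ = 13 → N.
Square: lon ⌊2.93/2⌋ = 1; lat ⌊7.64/1⌋ = 7.

KN17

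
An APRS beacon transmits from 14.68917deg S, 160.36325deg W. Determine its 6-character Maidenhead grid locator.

AH95th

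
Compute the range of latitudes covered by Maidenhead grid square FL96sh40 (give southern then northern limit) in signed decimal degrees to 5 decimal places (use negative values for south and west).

26.29167, 26.29583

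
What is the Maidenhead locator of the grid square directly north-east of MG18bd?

Longitude subsquare b = 1; +1 → 2 = c.
Latitude subsquare d = 3; +1 → 4 = e.

MG18ce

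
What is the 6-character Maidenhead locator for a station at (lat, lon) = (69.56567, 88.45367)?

NP49fn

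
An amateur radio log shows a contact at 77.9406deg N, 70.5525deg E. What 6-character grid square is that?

MQ57gw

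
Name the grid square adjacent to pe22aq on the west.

PE12xq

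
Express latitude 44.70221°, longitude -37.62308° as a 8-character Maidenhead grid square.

Offset from 180°W / 90°S: lon 142.37692°, lat 134.70221°.
Field: lon ⌊142.37692/20⌋ = 7 → H; lat ⌊134.70221/10⌋ = 13 → N.
Square: lon ⌊2.37692/2⌋ = 1; lat ⌊4.70221/1⌋ = 4.
Subsquare: lon ⌊0.37692/0.0833333⌋ = 4 → e; lat ⌊0.70221/0.0416667⌋ = 16 → q.
Extended square: lon ⌊0.04359/0.00833333⌋ = 5; lat ⌊0.03554/0.00416667⌋ = 8.

HN14eq58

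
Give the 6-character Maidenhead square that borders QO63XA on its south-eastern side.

QO72ax

Longitude subsquare x = 23; +1 → 24, wraps to 0 = a, carry into square.
Longitude square 6; +1 → 7.
Latitude subsquare a = 0; −1 → -1, wraps to 23 = x, carry into square.
Latitude square 3; −1 → 2.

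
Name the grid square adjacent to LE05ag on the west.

KE95xg

Longitude subsquare a = 0; −1 → -1, wraps to 23 = x, carry into square.
Longitude square 0; −1 → -1, wraps to 9, carry into field.
Longitude field L = 11; −1 → 10 = K.
The latitude characters are unchanged.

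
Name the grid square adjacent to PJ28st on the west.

PJ28rt

Longitude subsquare s = 18; −1 → 17 = r.
The latitude characters are unchanged.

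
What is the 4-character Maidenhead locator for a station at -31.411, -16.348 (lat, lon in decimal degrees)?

IF18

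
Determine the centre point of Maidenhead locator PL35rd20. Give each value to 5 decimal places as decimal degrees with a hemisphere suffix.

Field P=15, L=11: +15·20° lon, +11·10° lat → SW at lon 120°, lat 20°.
Square 3, 5: +3·2° lon, +5·1° lat → SW at lon 126°, lat 25°.
Subsquare r=17, d=3: +17·0.0833333° lon, +3·0.0416667° lat → SW at lon 127.417°, lat 25.125°.
Extended square 2, 0: +2·0.00833333° lon, +0·0.00416667° lat → SW at lon 127.433°, lat 25.125°.
Cell spans 0.00833333° lon × 0.00416667° lat. Centre is SW corner plus half of each.
latitude 25.12708° N, longitude 127.43750° E.

25.12708° N, 127.43750° E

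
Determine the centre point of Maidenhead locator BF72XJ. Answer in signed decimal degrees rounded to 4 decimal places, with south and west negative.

Field B=1, F=5: +1·20° lon, +5·10° lat → SW at lon -160°, lat -40°.
Square 7, 2: +7·2° lon, +2·1° lat → SW at lon -146°, lat -38°.
Subsquare x=23, j=9: +23·0.0833333° lon, +9·0.0416667° lat → SW at lon -144.083°, lat -37.625°.
Cell spans 0.0833333° lon × 0.0416667° lat. Centre is SW corner plus half of each.
latitude -37.6042, longitude -144.0417.

-37.6042, -144.0417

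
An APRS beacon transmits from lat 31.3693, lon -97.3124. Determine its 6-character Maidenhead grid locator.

EM11ii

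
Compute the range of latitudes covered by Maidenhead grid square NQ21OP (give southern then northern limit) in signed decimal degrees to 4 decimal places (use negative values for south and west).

71.6250, 71.6667

Field N=13, Q=16: +13·20° lon, +16·10° lat → SW at lon 80°, lat 70°.
Square 2, 1: +2·2° lon, +1·1° lat → SW at lon 84°, lat 71°.
Subsquare o=14, p=15: +14·0.0833333° lon, +15·0.0416667° lat → SW at lon 85.1667°, lat 71.625°.
Cell spans 0.0833333° lon × 0.0416667° lat.
south 71.6250, north 71.6667.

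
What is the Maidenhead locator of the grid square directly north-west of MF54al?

MF44xm

Longitude subsquare a = 0; −1 → -1, wraps to 23 = x, carry into square.
Longitude square 5; −1 → 4.
Latitude subsquare l = 11; +1 → 12 = m.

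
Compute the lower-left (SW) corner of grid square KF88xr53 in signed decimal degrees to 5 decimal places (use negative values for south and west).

Field K=10, F=5: +10·20° lon, +5·10° lat → SW at lon 20°, lat -40°.
Square 8, 8: +8·2° lon, +8·1° lat → SW at lon 36°, lat -32°.
Subsquare x=23, r=17: +23·0.0833333° lon, +17·0.0416667° lat → SW at lon 37.9167°, lat -31.2917°.
Extended square 5, 3: +5·0.00833333° lon, +3·0.00416667° lat → SW at lon 37.9583°, lat -31.2792°.
latitude -31.27917, longitude 37.95833.

-31.27917, 37.95833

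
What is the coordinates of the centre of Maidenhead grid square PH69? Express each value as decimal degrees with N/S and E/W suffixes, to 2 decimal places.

Field P=15, H=7: +15·20° lon, +7·10° lat → SW at lon 120°, lat -20°.
Square 6, 9: +6·2° lon, +9·1° lat → SW at lon 132°, lat -11°.
Cell spans 2° lon × 1° lat. Centre is SW corner plus half of each.
latitude 10.50° S, longitude 133.00° E.

10.50° S, 133.00° E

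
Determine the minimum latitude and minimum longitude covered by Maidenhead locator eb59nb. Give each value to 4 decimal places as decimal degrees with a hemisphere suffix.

70.9583° S, 88.9167° W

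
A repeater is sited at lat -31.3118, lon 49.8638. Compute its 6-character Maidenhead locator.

LF48wq

Add 180° to longitude and 90° to latitude: 229.8638, 58.6882.
Field: lon ⌊229.8638/20⌋ = 11 → L; lat ⌊58.6882/10⌋ = 5 → F.
Square: lon ⌊9.8638/2⌋ = 4; lat ⌊8.6882/1⌋ = 8.
Subsquare: lon ⌊1.8638/0.0833333⌋ = 22 → w; lat ⌊0.6882/0.0416667⌋ = 16 → q.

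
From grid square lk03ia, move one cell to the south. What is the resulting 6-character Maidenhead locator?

Latitude subsquare a = 0; −1 → -1, wraps to 23 = x, carry into square.
Latitude square 3; −1 → 2.
The longitude characters are unchanged.

LK02ix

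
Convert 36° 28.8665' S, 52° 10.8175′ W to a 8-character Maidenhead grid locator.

GF33vm84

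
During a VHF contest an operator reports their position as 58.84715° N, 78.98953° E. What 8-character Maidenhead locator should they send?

MO98lu83

Add 180° to longitude and 90° to latitude: 258.98953, 148.84715.
Field: lon ⌊258.98953/20⌋ = 12 → M; lat ⌊148.84715/10⌋ = 14 → O.
Square: lon ⌊18.98953/2⌋ = 9; lat ⌊8.84715/1⌋ = 8.
Subsquare: lon ⌊0.98953/0.0833333⌋ = 11 → l; lat ⌊0.84715/0.0416667⌋ = 20 → u.
Extended square: lon ⌊0.07286/0.00833333⌋ = 8; lat ⌊0.01382/0.00416667⌋ = 3.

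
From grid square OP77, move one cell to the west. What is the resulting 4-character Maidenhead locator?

OP67

Longitude square 7; −1 → 6.
The latitude characters are unchanged.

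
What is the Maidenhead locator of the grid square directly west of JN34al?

Longitude subsquare a = 0; −1 → -1, wraps to 23 = x, carry into square.
Longitude square 3; −1 → 2.
The latitude characters are unchanged.

JN24xl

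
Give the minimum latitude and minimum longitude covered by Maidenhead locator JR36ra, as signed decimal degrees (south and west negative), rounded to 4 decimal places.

86.0000, 7.4167

Field J=9, R=17: +9·20° lon, +17·10° lat → SW at lon 0°, lat 80°.
Square 3, 6: +3·2° lon, +6·1° lat → SW at lon 6°, lat 86°.
Subsquare r=17, a=0: +17·0.0833333° lon, +0·0.0416667° lat → SW at lon 7.41667°, lat 86°.
latitude 86.0000, longitude 7.4167.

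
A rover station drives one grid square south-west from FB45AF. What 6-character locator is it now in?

FB35xe

Longitude subsquare a = 0; −1 → -1, wraps to 23 = x, carry into square.
Longitude square 4; −1 → 3.
Latitude subsquare f = 5; −1 → 4 = e.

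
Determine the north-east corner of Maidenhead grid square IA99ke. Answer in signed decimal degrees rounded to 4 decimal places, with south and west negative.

-80.7917, -1.0833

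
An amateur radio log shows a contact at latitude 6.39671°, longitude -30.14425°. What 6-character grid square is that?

HJ46wj

Add 180° to longitude and 90° to latitude: 149.8558, 96.3967.
Field: lon ⌊149.8558/20⌋ = 7 → H; lat ⌊96.3967/10⌋ = 9 → J.
Square: lon ⌊9.8558/2⌋ = 4; lat ⌊6.3967/1⌋ = 6.
Subsquare: lon ⌊1.8558/0.0833333⌋ = 22 → w; lat ⌊0.3967/0.0416667⌋ = 9 → j.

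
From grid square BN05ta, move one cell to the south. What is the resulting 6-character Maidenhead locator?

Latitude subsquare a = 0; −1 → -1, wraps to 23 = x, carry into square.
Latitude square 5; −1 → 4.
The longitude characters are unchanged.

BN04tx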